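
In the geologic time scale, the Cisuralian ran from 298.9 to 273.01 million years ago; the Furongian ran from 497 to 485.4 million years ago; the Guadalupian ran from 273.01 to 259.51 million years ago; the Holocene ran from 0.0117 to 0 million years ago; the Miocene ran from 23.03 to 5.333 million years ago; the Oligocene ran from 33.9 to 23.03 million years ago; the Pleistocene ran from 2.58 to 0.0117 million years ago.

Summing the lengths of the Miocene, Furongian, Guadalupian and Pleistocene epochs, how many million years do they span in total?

Each duration: Miocene = 17.697; Furongian = 11.6; Guadalupian = 13.5; Pleistocene = 2.5683.
Sum: 17.697 + 11.6 + 13.5 + 2.5683 = 45.3653 Myr.

45.3653 million years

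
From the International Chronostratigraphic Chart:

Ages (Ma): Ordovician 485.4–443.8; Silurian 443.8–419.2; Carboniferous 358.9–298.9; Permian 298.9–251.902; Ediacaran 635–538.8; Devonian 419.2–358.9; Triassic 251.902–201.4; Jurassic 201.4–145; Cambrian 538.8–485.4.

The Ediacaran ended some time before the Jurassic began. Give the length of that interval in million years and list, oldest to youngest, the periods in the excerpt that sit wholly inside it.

337.4 million years; Cambrian, Ordovician, Silurian, Devonian, Carboniferous, Permian, Triassic

End of Ediacaran = 538.8 Ma; start of Jurassic = 201.4 Ma.
Gap = 538.8 − 201.4 = 337.4 Myr.
Periods wholly inside 538.8–201.4 Ma: Cambrian (538.8–485.4), Ordovician (485.4–443.8), Silurian (443.8–419.2), Devonian (419.2–358.9), Carboniferous (358.9–298.9), Permian (298.9–251.902), Triassic (251.902–201.4).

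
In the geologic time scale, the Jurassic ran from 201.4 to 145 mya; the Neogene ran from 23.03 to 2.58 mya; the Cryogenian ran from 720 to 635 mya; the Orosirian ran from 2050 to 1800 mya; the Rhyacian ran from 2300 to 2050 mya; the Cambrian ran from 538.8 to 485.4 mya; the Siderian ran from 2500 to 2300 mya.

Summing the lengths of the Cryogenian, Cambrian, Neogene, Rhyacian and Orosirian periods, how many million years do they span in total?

658.85 million years

Each duration: Cryogenian = 85; Cambrian = 53.4; Neogene = 20.45; Rhyacian = 250; Orosirian = 250.
Sum: 85 + 53.4 + 20.45 + 250 + 250 = 658.85 Myr.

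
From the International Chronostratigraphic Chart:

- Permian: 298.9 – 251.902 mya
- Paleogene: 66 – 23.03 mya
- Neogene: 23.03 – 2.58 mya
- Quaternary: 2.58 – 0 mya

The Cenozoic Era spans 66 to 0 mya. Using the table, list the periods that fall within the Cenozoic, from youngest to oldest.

Periods with both bounds inside 66–0 Ma: Quaternary (2.58–0), Neogene (23.03–2.58), Paleogene (66–23.03).

Quaternary, Neogene, Paleogene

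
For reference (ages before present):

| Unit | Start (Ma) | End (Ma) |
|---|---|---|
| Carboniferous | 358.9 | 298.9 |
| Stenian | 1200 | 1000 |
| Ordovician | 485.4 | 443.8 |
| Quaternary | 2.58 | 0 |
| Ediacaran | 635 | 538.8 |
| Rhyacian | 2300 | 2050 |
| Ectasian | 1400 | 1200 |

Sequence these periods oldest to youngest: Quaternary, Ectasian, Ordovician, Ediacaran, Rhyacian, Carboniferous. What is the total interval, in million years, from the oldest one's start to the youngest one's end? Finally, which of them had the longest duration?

Start ages (Ma): Rhyacian 2300, Ectasian 1400, Ediacaran 635, Ordovician 485.4, Carboniferous 358.9, Quaternary 2.58.
Ordered oldest to youngest: Rhyacian, Ectasian, Ediacaran, Ordovician, Carboniferous, Quaternary.
Span = 2300 − 0 = 2300 Myr.
Durations: Ordovician 41.6, Ectasian 200, Quaternary 2.58, Rhyacian 250, Carboniferous 60, Ediacaran 96.2 → longest is Rhyacian (250 Myr).

Rhyacian → Ectasian → Ediacaran → Ordovician → Carboniferous → Quaternary; total span 2300 Myr; longest is Rhyacian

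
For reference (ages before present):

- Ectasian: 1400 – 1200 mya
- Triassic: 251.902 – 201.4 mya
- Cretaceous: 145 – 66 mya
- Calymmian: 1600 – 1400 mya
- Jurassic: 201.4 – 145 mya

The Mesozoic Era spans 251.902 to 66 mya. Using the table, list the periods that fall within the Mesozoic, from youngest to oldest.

Cretaceous, Jurassic, Triassic

Periods with both bounds inside 251.902–66 Ma: Cretaceous (145–66), Jurassic (201.4–145), Triassic (251.902–201.4).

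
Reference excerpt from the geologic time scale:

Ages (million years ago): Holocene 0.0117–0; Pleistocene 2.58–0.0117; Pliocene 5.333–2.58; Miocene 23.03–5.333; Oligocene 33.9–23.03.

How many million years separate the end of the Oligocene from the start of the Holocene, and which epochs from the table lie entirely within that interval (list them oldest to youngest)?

23.0183 million years; Miocene, Pliocene, Pleistocene

End of Oligocene = 23.03 Ma; start of Holocene = 0.0117 Ma.
Gap = 23.03 − 0.0117 = 23.0183 Myr.
Epochs wholly inside 23.03–0.0117 Ma: Miocene (23.03–5.333), Pliocene (5.333–2.58), Pleistocene (2.58–0.0117).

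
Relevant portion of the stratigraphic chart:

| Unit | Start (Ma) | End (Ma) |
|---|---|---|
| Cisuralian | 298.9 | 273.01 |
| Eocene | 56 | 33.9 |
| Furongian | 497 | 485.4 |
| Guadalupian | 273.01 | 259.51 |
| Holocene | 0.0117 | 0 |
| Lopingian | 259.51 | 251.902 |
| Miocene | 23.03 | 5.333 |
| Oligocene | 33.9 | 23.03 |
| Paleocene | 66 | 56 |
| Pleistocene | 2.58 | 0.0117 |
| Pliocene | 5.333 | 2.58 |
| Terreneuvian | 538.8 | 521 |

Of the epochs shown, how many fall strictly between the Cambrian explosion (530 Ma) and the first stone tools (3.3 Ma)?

530 Ma sits inside the Terreneuvian (538.8–521) and 3.3 Ma inside the Pliocene (5.333–2.58); neither of those is wholly between the two dates.
The listed epochs lying completely between them are Furongian, Cisuralian, Guadalupian, Lopingian, Paleocene, Eocene, Oligocene, Miocene — 8 in all.

8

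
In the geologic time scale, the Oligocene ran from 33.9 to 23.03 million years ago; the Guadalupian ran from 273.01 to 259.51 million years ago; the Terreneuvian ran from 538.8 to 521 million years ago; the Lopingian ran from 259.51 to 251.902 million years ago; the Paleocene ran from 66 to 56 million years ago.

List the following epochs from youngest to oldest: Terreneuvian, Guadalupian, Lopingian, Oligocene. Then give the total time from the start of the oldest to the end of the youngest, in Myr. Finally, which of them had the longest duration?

Oligocene → Lopingian → Guadalupian → Terreneuvian; total span 515.77 Myr; longest is Terreneuvian

From the excerpt: Terreneuvian 538.8–521; Guadalupian 273.01–259.51; Lopingian 259.51–251.902; Oligocene 33.9–23.03 (Ma).
Larger Ma is earlier, so the oldest is Terreneuvian and the youngest is Oligocene; youngest to oldest: Oligocene, Lopingian, Guadalupian, Terreneuvian.
Oldest start 538.8 minus youngest end 23.03 gives 515.77 Myr overall.
Individual lengths (start − end): Lopingian 7.608; Terreneuvian 17.8; Guadalupian 13.5; Oligocene 10.87. The largest is Terreneuvian at 17.8 Myr.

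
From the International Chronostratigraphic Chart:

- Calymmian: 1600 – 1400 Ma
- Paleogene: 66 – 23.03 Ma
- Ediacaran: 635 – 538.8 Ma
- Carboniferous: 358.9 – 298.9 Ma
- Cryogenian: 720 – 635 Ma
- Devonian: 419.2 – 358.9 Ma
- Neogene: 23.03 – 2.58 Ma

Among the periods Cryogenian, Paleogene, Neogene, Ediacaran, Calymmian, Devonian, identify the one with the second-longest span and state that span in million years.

Start − end for each: Cryogenian 720 − 635 = 85; Paleogene 66 − 23.03 = 42.97; Neogene 23.03 − 2.58 = 20.45; Ediacaran 635 − 538.8 = 96.2; Calymmian 1600 − 1400 = 200; Devonian 419.2 − 358.9 = 60.3.
Ranking these from longest: Calymmian > Ediacaran > Cryogenian > Devonian > Paleogene > Neogene.
Position 2 in that ranking is Ediacaran, which lasted 96.2 Myr.

Ediacaran, 96.2 million years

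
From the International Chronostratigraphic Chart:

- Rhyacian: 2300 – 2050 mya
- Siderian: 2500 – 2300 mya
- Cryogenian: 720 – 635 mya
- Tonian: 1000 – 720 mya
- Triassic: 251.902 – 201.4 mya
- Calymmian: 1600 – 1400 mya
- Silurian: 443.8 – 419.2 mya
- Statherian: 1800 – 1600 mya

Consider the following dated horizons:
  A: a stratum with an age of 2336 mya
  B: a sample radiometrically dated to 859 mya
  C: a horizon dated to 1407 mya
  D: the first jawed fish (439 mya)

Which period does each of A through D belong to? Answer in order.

A — Siderian; B — Tonian; C — Calymmian; D — Silurian

Match each age against the start–end ranges in the excerpt: A = 2336 Ma → Siderian (2500–2300); B = 859 Ma → Tonian (1000–720); C = 1407 Ma → Calymmian (1600–1400); D = 439 Ma → Silurian (443.8–419.2).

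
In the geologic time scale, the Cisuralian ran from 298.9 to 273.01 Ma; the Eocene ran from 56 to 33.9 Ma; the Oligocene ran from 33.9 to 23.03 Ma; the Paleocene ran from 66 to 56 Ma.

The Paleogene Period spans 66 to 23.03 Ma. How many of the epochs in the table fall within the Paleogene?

Epochs inside 66–23.03 Ma: Paleocene, Eocene, Oligocene — 3 in total.

3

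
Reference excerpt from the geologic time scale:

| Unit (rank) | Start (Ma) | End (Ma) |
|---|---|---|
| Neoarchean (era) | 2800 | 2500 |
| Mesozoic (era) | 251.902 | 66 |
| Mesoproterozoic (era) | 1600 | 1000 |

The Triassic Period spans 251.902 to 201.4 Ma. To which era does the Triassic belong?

The Triassic (251.902–201.4 Ma) lies entirely within 251.902–66 Ma, the Mesozoic Era.

Mesozoic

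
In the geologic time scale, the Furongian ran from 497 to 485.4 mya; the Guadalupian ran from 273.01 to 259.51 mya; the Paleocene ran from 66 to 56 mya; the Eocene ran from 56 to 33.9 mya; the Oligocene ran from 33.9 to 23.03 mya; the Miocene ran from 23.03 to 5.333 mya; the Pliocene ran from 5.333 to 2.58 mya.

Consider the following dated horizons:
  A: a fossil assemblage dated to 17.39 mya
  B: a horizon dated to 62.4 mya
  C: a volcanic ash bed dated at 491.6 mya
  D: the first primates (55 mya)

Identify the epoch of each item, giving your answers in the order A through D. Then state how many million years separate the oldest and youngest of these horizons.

A — Miocene; B — Paleocene; C — Furongian; D — Eocene; span 474.21 million years

Match each age against the start–end ranges in the excerpt: A = 17.39 Ma → Miocene (23.03–5.333); B = 62.4 Ma → Paleocene (66–56); C = 491.6 Ma → Furongian (497–485.4); D = 55 Ma → Eocene (56–33.9).
The largest age is 491.6 Ma and the smallest is 17.39 Ma; their difference is 474.21 Myr.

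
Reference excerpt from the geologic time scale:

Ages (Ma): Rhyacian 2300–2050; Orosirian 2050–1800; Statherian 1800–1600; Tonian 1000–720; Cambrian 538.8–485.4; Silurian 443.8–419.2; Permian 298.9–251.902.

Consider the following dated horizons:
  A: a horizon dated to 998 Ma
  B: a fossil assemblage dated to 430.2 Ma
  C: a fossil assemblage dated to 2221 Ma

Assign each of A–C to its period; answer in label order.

A — Tonian; B — Silurian; C — Rhyacian

A: 998 Ma lies in 1000–720 Ma, so Tonian.
B: 430.2 Ma lies in 443.8–419.2 Ma, so Silurian.
C: 2221 Ma lies in 2300–2050 Ma, so Rhyacian.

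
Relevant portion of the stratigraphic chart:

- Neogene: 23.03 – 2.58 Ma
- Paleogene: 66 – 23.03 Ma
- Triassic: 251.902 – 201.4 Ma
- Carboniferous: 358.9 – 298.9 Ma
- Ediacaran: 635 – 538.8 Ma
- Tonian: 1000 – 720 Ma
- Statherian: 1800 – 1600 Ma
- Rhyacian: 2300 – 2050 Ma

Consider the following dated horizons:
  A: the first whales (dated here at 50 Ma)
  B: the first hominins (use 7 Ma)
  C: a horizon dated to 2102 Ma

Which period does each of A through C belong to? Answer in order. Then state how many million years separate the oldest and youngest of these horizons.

A — Paleogene; B — Neogene; C — Rhyacian; span 2095 million years

Match each age against the start–end ranges in the excerpt: A = 50 Ma → Paleogene (66–23.03); B = 7 Ma → Neogene (23.03–2.58); C = 2102 Ma → Rhyacian (2300–2050).
The largest age is 2102 Ma and the smallest is 7 Ma; their difference is 2095 Myr.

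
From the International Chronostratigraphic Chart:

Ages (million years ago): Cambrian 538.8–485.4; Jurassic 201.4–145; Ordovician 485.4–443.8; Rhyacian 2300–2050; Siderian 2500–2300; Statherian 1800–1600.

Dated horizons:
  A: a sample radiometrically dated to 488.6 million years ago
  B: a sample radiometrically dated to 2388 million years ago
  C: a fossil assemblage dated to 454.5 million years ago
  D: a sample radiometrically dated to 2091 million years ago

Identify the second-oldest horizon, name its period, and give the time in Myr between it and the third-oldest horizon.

Sorted oldest-first by Ma: B (2388), D (2091), A (488.6), C (454.5).
The second oldest is D at 2091 Ma, which lies in 2300–2050 Ma: the Rhyacian.
The third oldest is A at 488.6 Ma; separation = |2091 − 488.6| = 1602.4 Myr.

D, in the Rhyacian; 1602.4 million years to A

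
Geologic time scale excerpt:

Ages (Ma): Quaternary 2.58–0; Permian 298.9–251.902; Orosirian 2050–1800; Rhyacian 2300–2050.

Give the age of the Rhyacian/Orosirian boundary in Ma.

2050 Ma

The Rhyacian ends and the Orosirian begins at 2050 Ma.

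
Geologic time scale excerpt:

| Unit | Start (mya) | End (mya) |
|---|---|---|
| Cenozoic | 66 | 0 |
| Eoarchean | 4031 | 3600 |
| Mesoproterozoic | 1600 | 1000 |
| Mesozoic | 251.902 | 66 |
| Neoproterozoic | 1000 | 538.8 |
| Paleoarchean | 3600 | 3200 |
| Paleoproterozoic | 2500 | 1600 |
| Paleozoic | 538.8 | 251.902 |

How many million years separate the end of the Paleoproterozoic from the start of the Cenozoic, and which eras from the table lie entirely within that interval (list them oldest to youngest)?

1534 million years; Mesoproterozoic, Neoproterozoic, Paleozoic, Mesozoic

End of Paleoproterozoic = 1600 Ma; start of Cenozoic = 66 Ma.
Gap = 1600 − 66 = 1534 Myr.
Eras wholly inside 1600–66 Ma: Mesoproterozoic (1600–1000), Neoproterozoic (1000–538.8), Paleozoic (538.8–251.902), Mesozoic (251.902–66).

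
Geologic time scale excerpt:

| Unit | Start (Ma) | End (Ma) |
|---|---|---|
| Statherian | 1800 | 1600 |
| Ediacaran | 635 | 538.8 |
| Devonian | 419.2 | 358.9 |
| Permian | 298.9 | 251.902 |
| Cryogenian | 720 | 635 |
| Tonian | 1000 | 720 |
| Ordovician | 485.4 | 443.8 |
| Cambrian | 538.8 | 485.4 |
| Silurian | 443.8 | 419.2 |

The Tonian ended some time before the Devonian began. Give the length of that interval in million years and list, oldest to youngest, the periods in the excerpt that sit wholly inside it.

300.8 million years; Cryogenian, Ediacaran, Cambrian, Ordovician, Silurian

The Tonian closes at 720 Ma and the Devonian opens at 419.2 Ma, so the interval is 720 − 419.2 = 300.8 Myr.
A period fits inside if it starts at or after 720 Ma and ends at or before 419.2 Ma; oldest first that gives Cryogenian, Ediacaran, Cambrian, Ordovician, Silurian.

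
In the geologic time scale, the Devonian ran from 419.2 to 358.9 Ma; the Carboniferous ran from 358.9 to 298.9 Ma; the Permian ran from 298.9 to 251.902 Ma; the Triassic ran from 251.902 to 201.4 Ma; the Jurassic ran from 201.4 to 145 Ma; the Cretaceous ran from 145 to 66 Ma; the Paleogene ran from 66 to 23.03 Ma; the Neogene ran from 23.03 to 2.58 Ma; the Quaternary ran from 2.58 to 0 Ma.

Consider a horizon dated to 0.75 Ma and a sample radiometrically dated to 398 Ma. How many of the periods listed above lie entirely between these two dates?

The older date is 398 Ma and the younger is 0.75 Ma.
Periods with start < 398 and end > 0.75 Ma: Carboniferous (358.9–298.9), Permian (298.9–251.902), Triassic (251.902–201.4), Jurassic (201.4–145), Cretaceous (145–66), Paleogene (66–23.03), Neogene (23.03–2.58).
That is 7 complete periods.

7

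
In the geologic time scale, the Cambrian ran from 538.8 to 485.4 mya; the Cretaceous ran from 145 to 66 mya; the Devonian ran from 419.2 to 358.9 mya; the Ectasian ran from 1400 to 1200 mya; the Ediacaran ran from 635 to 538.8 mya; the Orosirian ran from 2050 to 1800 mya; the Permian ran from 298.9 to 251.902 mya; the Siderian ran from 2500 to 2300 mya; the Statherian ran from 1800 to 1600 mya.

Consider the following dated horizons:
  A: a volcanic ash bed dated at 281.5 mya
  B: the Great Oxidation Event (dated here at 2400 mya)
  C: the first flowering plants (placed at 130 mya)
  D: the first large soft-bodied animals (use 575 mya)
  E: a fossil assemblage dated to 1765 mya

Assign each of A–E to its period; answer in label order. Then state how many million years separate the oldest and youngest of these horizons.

Match each age against the start–end ranges in the excerpt: A = 281.5 Ma → Permian (298.9–251.902); B = 2400 Ma → Siderian (2500–2300); C = 130 Ma → Cretaceous (145–66); D = 575 Ma → Ediacaran (635–538.8); E = 1765 Ma → Statherian (1800–1600).
The largest age is 2400 Ma and the smallest is 130 Ma; their difference is 2270 Myr.

A — Permian; B — Siderian; C — Cretaceous; D — Ediacaran; E — Statherian; span 2270 million years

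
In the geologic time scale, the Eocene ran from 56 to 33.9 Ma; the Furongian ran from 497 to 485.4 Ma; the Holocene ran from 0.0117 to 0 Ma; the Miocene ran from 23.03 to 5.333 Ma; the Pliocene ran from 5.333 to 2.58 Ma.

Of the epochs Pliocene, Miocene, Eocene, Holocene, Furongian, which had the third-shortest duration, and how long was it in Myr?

Furongian, 11.6 million years

Durations: Pliocene 2.753; Miocene 17.697; Eocene 22.1; Holocene 0.0117; Furongian 11.6 Myr.
Sorted shortest-first: Holocene (0.0117), Pliocene (2.753), Furongian (11.6), Miocene (17.697), Eocene (22.1).
The third shortest is Furongian at 11.6 Myr.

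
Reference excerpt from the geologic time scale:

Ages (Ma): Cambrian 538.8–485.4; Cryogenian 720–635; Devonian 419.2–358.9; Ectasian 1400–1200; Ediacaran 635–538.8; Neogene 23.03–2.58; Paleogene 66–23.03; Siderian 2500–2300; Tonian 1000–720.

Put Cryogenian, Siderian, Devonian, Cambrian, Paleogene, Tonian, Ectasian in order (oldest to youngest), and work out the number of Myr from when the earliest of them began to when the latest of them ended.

Siderian → Ectasian → Tonian → Cryogenian → Cambrian → Devonian → Paleogene; total span 2476.97 Myr

Start ages (Ma): Siderian 2500, Ectasian 1400, Tonian 1000, Cryogenian 720, Cambrian 538.8, Devonian 419.2, Paleogene 66.
Ordered oldest to youngest: Siderian, Ectasian, Tonian, Cryogenian, Cambrian, Devonian, Paleogene.
Span = 2500 − 23.03 = 2476.97 Myr.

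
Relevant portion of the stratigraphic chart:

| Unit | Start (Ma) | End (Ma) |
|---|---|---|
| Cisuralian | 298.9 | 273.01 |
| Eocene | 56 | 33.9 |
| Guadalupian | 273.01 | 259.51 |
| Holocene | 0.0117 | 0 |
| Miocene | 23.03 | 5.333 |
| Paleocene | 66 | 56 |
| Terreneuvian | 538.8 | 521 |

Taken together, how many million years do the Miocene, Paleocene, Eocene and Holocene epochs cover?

49.8087 million years

Each duration: Miocene = 17.697; Paleocene = 10; Eocene = 22.1; Holocene = 0.0117.
Sum: 17.697 + 10 + 22.1 + 0.0117 = 49.8087 Myr.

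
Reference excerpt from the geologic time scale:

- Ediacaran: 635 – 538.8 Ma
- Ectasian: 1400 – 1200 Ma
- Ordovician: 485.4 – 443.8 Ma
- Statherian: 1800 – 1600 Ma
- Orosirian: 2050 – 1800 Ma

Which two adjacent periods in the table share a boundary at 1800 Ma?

The Orosirian ends at 1800 Ma and the Statherian begins at 1800 Ma, so they share that boundary.

Orosirian and Statherian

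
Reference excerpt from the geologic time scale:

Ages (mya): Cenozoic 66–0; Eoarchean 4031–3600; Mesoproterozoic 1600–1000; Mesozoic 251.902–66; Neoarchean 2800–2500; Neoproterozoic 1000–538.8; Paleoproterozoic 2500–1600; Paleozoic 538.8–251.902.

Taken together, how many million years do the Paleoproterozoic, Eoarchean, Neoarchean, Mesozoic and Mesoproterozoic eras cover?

2416.902 million years

Each duration: Paleoproterozoic = 900; Eoarchean = 431; Neoarchean = 300; Mesozoic = 185.902; Mesoproterozoic = 600.
Sum: 900 + 431 + 300 + 185.902 + 600 = 2416.902 Myr.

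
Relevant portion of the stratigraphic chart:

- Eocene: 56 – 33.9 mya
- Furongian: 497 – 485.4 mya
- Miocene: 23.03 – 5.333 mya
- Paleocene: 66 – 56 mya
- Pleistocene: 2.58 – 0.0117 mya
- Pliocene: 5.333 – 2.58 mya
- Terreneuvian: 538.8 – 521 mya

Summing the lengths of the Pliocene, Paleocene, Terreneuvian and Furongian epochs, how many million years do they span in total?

Duration is start − end for each: (5.333 − 2.58) + (66 − 56) + (538.8 − 521) + (497 − 485.4).
That is 2.753 + 10 + 17.8 + 11.6, which totals 42.153 million years.

42.153 million years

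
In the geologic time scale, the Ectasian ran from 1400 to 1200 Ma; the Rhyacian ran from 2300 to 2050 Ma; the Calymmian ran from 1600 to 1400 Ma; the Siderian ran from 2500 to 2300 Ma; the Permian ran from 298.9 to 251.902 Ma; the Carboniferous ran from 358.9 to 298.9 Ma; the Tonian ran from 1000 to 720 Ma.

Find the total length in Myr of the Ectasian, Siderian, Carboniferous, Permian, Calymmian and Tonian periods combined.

986.998 million years

Each duration: Ectasian = 200; Siderian = 200; Carboniferous = 60; Permian = 46.998; Calymmian = 200; Tonian = 280.
Sum: 200 + 200 + 60 + 46.998 + 200 + 280 = 986.998 Myr.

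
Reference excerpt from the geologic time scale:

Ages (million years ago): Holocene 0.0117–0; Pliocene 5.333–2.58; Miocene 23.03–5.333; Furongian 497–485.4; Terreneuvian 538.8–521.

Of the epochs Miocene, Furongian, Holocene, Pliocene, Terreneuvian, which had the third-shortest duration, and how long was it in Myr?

Furongian, 11.6 million years

Start − end for each: Miocene 23.03 − 5.333 = 17.697; Furongian 497 − 485.4 = 11.6; Holocene 0.0117 − 0 = 0.0117; Pliocene 5.333 − 2.58 = 2.753; Terreneuvian 538.8 − 521 = 17.8.
Ranking these from shortest: Holocene < Pliocene < Furongian < Miocene < Terreneuvian.
Position 3 in that ranking is Furongian, which lasted 11.6 Myr.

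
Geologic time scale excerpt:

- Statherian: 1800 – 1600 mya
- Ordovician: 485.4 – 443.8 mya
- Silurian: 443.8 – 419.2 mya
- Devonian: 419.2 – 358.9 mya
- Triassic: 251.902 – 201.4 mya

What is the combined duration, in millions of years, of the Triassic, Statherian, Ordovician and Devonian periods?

352.402 million years

Each duration: Triassic = 50.502; Statherian = 200; Ordovician = 41.6; Devonian = 60.3.
Sum: 50.502 + 200 + 41.6 + 60.3 = 352.402 Myr.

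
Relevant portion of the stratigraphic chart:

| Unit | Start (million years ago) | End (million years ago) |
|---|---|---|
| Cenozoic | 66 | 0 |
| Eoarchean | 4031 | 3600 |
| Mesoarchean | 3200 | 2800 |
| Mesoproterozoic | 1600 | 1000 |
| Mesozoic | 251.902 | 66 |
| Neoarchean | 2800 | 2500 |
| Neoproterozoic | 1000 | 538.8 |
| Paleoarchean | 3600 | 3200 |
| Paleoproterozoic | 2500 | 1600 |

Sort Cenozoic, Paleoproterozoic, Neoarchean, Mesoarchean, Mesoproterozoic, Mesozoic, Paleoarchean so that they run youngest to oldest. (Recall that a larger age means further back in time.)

Cenozoic, then Mesozoic, then Mesoproterozoic, then Paleoproterozoic, then Neoarchean, then Mesoarchean, then Paleoarchean

Read off each span (Ma): Cenozoic 66–0; Paleoproterozoic 2500–1600; Neoarchean 2800–2500; Mesoarchean 3200–2800; Mesoproterozoic 1600–1000; Mesozoic 251.902–66; Paleoarchean 3600–3200.
Larger Ma is older, so oldest→youngest is Paleoarchean, Mesoarchean, Neoarchean, Paleoproterozoic, Mesoproterozoic, Mesozoic, Cenozoic; reverse it for youngest→oldest.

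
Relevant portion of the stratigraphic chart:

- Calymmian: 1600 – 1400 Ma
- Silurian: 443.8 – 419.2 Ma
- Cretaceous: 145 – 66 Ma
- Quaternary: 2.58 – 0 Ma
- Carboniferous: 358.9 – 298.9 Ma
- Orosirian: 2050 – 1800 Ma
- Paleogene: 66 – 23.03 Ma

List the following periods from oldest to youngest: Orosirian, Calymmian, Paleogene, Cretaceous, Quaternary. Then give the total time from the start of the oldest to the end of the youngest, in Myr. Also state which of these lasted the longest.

Orosirian → Calymmian → Cretaceous → Paleogene → Quaternary; total span 2050 Myr; longest is Orosirian

Start ages (Ma): Orosirian 2050, Calymmian 1600, Cretaceous 145, Paleogene 66, Quaternary 2.58.
Ordered oldest to youngest: Orosirian, Calymmian, Cretaceous, Paleogene, Quaternary.
Span = 2050 − 0 = 2050 Myr.
Durations: Quaternary 2.58, Cretaceous 79, Orosirian 250, Calymmian 200, Paleogene 42.97 → longest is Orosirian (250 Myr).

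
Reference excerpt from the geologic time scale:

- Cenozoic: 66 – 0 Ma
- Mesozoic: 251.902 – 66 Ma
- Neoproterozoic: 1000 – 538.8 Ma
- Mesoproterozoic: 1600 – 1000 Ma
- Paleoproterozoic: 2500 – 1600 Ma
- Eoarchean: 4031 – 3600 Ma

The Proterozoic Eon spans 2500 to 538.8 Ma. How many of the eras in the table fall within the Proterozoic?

3

Eras inside 2500–538.8 Ma: Paleoproterozoic, Mesoproterozoic, Neoproterozoic — 3 in total.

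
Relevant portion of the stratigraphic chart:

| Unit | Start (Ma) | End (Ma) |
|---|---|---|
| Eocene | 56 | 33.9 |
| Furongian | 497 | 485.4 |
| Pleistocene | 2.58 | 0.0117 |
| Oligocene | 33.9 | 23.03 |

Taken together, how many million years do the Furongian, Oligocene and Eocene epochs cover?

Duration is start − end for each: (497 − 485.4) + (33.9 − 23.03) + (56 − 33.9).
That is 11.6 + 10.87 + 22.1, which totals 44.57 million years.

44.57 million years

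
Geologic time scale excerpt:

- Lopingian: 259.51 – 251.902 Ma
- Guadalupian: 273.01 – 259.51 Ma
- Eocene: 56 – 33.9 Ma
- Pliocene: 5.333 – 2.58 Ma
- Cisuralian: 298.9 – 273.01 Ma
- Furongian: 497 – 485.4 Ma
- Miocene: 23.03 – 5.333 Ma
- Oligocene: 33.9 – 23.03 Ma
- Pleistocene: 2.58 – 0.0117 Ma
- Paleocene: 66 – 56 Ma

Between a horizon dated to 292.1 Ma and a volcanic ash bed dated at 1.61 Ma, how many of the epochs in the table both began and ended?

7

292.1 Ma sits inside the Cisuralian (298.9–273.01) and 1.61 Ma inside the Pleistocene (2.58–0.0117); neither of those is wholly between the two dates.
The listed epochs lying completely between them are Guadalupian, Lopingian, Paleocene, Eocene, Oligocene, Miocene, Pliocene — 7 in all.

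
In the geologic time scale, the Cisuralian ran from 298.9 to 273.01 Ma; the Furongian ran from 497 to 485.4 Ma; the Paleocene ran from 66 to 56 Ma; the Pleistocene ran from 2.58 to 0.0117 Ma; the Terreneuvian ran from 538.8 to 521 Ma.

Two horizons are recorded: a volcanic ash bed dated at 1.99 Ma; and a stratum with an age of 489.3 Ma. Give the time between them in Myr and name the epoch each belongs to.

Elapsed time: 489.3 − 1.99 = 487.31 Myr.
1.99 Ma lies within 2.58–0.0117 Ma: Pleistocene.
489.3 Ma lies within 497–485.4 Ma: Furongian.

487.31 million years apart; the first in the Pleistocene, the second in the Furongian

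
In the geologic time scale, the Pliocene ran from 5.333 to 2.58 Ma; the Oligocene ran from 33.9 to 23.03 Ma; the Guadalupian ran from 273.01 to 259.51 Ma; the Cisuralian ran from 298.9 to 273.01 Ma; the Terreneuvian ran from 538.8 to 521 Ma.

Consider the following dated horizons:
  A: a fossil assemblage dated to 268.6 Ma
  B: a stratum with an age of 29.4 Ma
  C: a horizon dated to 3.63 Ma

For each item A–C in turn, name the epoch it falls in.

A: 268.6 Ma lies in 273.01–259.51 Ma, so Guadalupian.
B: 29.4 Ma lies in 33.9–23.03 Ma, so Oligocene.
C: 3.63 Ma lies in 5.333–2.58 Ma, so Pliocene.

A — Guadalupian; B — Oligocene; C — Pliocene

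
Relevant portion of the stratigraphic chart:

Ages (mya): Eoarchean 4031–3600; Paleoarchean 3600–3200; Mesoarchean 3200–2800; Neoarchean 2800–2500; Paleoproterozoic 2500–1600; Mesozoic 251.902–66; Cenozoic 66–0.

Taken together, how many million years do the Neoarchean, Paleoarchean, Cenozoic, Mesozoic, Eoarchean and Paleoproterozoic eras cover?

Duration is start − end for each: (2800 − 2500) + (3600 − 3200) + (66 − 0) + (251.902 − 66) + (4031 − 3600) + (2500 − 1600).
That is 300 + 400 + 66 + 185.902 + 431 + 900, which totals 2282.902 million years.

2282.902 million years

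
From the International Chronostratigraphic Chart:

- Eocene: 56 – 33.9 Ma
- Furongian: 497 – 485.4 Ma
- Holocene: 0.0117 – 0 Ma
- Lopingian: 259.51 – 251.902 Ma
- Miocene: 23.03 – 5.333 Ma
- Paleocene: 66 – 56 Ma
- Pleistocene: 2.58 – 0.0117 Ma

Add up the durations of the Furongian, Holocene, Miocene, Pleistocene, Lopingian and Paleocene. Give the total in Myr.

Duration is start − end for each: (497 − 485.4) + (0.0117 − 0) + (23.03 − 5.333) + (2.58 − 0.0117) + (259.51 − 251.902) + (66 − 56).
That is 11.6 + 0.0117 + 17.697 + 2.5683 + 7.608 + 10, which totals 49.485 million years.

49.485 million years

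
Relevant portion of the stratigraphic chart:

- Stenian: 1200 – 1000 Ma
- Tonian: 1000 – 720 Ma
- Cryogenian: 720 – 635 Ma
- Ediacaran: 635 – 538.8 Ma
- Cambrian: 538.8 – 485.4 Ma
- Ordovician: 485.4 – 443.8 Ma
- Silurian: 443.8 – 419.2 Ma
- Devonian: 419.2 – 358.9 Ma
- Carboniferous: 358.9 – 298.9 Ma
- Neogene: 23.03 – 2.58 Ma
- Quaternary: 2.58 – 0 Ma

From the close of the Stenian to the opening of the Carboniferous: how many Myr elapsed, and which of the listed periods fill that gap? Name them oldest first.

641.1 million years; Tonian, Cryogenian, Ediacaran, Cambrian, Ordovician, Silurian, Devonian

The Stenian closes at 1000 Ma and the Carboniferous opens at 358.9 Ma, so the interval is 1000 − 358.9 = 641.1 Myr.
A period fits inside if it starts at or after 1000 Ma and ends at or before 358.9 Ma; oldest first that gives Tonian, Cryogenian, Ediacaran, Cambrian, Ordovician, Silurian, Devonian.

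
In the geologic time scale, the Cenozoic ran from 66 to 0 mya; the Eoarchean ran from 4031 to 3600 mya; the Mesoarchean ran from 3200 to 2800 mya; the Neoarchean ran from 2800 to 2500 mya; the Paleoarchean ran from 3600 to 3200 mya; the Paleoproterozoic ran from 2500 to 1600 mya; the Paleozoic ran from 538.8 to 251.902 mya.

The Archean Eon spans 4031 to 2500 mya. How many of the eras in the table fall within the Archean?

Eras inside 4031–2500 Ma: Eoarchean, Paleoarchean, Mesoarchean, Neoarchean — 4 in total.

4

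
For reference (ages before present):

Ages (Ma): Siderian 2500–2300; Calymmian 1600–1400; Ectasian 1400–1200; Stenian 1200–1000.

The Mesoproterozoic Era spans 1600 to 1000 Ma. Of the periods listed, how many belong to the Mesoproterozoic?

Periods inside 1600–1000 Ma: Calymmian, Ectasian, Stenian — 3 in total.

3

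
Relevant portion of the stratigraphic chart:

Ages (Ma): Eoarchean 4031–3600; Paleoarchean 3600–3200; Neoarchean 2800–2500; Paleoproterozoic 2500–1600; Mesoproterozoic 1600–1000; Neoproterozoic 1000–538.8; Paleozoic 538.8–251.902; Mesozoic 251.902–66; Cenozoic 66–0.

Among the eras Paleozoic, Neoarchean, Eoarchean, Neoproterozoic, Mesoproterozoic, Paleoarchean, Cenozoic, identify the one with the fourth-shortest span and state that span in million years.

Paleoarchean, 400 million years

Durations: Paleozoic 286.898; Neoarchean 300; Eoarchean 431; Neoproterozoic 461.2; Mesoproterozoic 600; Paleoarchean 400; Cenozoic 66 Myr.
Sorted shortest-first: Cenozoic (66), Paleozoic (286.898), Neoarchean (300), Paleoarchean (400), Eoarchean (431), Neoproterozoic (461.2), Mesoproterozoic (600).
The fourth shortest is Paleoarchean at 400 Myr.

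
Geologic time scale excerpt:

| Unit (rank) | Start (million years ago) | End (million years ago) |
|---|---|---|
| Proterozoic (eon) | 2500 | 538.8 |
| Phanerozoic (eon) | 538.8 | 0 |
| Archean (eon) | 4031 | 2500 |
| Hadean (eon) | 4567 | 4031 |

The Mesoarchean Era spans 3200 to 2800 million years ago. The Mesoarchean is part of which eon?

The Mesoarchean (3200–2800 Ma) lies entirely within 4031–2500 Ma, the Archean Eon.

Archean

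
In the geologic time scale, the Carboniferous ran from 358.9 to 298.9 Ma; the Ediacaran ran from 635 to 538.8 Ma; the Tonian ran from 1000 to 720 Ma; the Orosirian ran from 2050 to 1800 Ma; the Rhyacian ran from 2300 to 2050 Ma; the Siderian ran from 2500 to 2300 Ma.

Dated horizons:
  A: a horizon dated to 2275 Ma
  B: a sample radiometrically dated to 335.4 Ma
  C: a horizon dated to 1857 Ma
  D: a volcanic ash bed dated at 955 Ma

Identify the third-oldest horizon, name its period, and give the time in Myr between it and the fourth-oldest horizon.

D, in the Tonian; 619.6 million years to B

Sorted oldest-first by Ma: A (2275), C (1857), D (955), B (335.4).
The third oldest is D at 955 Ma, which lies in 1000–720 Ma: the Tonian.
The fourth oldest is B at 335.4 Ma; separation = |955 − 335.4| = 619.6 Myr.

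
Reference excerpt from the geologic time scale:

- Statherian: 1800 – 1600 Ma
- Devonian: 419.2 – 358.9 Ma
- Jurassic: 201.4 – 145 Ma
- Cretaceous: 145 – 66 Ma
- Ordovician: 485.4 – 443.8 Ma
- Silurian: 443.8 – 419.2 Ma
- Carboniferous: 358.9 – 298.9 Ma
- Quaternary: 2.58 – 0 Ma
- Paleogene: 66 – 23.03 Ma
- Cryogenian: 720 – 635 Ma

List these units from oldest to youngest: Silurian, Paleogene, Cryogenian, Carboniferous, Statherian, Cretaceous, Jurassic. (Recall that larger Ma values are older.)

Read off each span (Ma): Silurian 443.8–419.2; Paleogene 66–23.03; Cryogenian 720–635; Carboniferous 358.9–298.9; Statherian 1800–1600; Cretaceous 145–66; Jurassic 201.4–145.
Larger Ma is older, so oldest→youngest is Statherian, Cryogenian, Silurian, Carboniferous, Jurassic, Cretaceous, Paleogene.

Statherian → Cryogenian → Silurian → Carboniferous → Jurassic → Cretaceous → Paleogene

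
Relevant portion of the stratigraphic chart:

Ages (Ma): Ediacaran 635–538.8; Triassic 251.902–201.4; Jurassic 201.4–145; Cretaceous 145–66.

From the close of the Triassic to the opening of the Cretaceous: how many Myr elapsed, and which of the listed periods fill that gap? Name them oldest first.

56.4 million years; Jurassic

End of Triassic = 201.4 Ma; start of Cretaceous = 145 Ma.
Gap = 201.4 − 145 = 56.4 Myr.
Periods wholly inside 201.4–145 Ma: Jurassic (201.4–145).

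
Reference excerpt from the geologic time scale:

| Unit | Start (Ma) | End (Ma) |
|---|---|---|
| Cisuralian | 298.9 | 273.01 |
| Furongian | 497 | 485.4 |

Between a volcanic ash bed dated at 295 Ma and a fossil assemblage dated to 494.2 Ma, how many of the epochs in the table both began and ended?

The older date is 494.2 Ma and the younger is 295 Ma.
No epoch both begins after 494.2 Ma and ends before 295 Ma, so the count is 0.

0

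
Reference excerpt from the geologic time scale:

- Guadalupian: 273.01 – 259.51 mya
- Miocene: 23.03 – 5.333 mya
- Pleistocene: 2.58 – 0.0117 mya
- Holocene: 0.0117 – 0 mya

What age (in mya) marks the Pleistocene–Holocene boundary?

The Pleistocene ends and the Holocene begins at 0.0117 mya.

0.0117 mya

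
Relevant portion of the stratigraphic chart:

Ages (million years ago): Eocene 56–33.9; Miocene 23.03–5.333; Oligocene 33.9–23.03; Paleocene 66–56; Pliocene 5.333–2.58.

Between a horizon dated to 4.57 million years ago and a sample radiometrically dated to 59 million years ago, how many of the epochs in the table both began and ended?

59 Ma sits inside the Paleocene (66–56) and 4.57 Ma inside the Pliocene (5.333–2.58); neither of those is wholly between the two dates.
The listed epochs lying completely between them are Eocene, Oligocene, Miocene — 3 in all.

3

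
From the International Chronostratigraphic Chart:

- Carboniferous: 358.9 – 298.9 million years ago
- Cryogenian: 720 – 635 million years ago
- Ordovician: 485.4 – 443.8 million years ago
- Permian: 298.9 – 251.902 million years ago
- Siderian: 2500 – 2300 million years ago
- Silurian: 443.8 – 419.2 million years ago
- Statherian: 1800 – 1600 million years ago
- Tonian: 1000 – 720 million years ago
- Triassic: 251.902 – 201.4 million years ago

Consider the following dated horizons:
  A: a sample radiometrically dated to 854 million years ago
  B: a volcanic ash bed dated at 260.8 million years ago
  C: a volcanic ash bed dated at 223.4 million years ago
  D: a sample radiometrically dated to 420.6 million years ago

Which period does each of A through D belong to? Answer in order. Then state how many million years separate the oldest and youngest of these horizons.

Match each age against the start–end ranges in the excerpt: A = 854 Ma → Tonian (1000–720); B = 260.8 Ma → Permian (298.9–251.902); C = 223.4 Ma → Triassic (251.902–201.4); D = 420.6 Ma → Silurian (443.8–419.2).
The largest age is 854 Ma and the smallest is 223.4 Ma; their difference is 630.6 Myr.

A — Tonian; B — Permian; C — Triassic; D — Silurian; span 630.6 million years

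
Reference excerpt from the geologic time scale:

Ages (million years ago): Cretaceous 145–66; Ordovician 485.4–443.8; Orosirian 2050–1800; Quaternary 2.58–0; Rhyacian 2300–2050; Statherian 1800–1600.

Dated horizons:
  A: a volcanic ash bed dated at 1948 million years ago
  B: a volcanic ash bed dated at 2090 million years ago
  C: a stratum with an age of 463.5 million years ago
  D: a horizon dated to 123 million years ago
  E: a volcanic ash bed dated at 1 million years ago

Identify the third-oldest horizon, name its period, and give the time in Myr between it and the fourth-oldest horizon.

C, in the Ordovician; 340.5 million years to D

Larger Ma means older, so oldest first: B 2090 > A 1948 > C 463.5 > D 123 > E 1.
Counting 3 along gives C (463.5 Ma); the excerpt puts that inside the Ordovician, 485.4–443.8 Ma.
Next in line is D (123 Ma), and 463.5 − 123 = 340.5 Myr.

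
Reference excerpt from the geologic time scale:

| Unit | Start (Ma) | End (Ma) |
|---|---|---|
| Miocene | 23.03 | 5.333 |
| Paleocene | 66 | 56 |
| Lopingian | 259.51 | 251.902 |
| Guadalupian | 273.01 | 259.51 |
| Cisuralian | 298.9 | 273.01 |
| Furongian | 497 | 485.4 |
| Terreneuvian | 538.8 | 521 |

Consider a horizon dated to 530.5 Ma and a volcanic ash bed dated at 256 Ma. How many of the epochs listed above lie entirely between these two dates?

3

530.5 Ma sits inside the Terreneuvian (538.8–521) and 256 Ma inside the Lopingian (259.51–251.902); neither of those is wholly between the two dates.
The listed epochs lying completely between them are Furongian, Cisuralian, Guadalupian — 3 in all.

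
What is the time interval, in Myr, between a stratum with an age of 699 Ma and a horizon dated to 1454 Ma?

755 million years

1454 − 699 = 755 million years.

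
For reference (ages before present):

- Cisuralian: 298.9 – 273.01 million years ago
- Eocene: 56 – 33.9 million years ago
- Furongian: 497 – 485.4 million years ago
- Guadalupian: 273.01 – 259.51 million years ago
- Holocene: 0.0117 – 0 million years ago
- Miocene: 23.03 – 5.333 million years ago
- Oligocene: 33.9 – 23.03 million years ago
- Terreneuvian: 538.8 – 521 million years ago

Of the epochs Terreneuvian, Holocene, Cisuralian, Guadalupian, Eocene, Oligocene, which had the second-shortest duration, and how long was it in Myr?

Oligocene, 10.87 million years

Durations: Terreneuvian 17.8; Holocene 0.0117; Cisuralian 25.89; Guadalupian 13.5; Eocene 22.1; Oligocene 10.87 Myr.
Sorted shortest-first: Holocene (0.0117), Oligocene (10.87), Guadalupian (13.5), Terreneuvian (17.8), Eocene (22.1), Cisuralian (25.89).
The second shortest is Oligocene at 10.87 Myr.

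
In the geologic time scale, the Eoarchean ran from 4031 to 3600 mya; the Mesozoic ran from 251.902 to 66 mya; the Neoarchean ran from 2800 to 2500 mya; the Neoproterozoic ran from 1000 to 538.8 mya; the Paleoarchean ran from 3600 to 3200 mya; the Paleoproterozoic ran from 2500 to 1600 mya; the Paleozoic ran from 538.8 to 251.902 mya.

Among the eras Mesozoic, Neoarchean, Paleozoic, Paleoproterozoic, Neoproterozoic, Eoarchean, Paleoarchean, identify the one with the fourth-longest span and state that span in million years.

Paleoarchean, 400 million years

Durations: Mesozoic 185.902; Neoarchean 300; Paleozoic 286.898; Paleoproterozoic 900; Neoproterozoic 461.2; Eoarchean 431; Paleoarchean 400 Myr.
Sorted longest-first: Paleoproterozoic (900), Neoproterozoic (461.2), Eoarchean (431), Paleoarchean (400), Neoarchean (300), Paleozoic (286.898), Mesozoic (185.902).
The fourth longest is Paleoarchean at 400 Myr.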